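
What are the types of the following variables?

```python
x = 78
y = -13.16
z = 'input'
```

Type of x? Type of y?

x is int; y is float

int, float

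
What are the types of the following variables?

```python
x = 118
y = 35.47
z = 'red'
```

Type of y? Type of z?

y is float; z is str

float, str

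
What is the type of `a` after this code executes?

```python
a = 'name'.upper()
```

str.upper() returns str

str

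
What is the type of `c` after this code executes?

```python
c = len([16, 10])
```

len() always returns int

int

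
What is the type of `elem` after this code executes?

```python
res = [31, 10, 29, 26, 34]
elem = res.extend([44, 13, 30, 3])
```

list.extend() returns None

NoneType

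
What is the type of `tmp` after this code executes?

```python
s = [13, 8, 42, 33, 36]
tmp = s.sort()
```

list.sort() returns None (sorts in place)

NoneType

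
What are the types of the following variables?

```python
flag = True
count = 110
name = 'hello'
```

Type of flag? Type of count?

flag is bool; count is int

bool, int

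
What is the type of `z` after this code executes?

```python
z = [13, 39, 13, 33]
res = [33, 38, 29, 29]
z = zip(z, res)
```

zip() returns a zip iterator object

zip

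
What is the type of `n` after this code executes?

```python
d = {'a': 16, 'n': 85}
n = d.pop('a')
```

dict.pop() returns the value (int)

int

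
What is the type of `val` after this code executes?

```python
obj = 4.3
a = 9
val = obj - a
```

float - int returns float (4.3 - 9 = -4.7)

float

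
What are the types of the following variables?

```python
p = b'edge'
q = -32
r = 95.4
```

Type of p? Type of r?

p is bytes; r is float

bytes, float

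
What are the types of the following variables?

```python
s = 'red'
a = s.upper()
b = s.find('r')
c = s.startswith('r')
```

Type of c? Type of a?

str.startswith() returns bool; str.upper() returns str

bool, str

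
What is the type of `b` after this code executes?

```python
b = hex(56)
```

hex() returns str representation

str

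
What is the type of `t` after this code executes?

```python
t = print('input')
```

print() returns None

NoneType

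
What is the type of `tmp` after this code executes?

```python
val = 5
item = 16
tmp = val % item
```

int % int returns int (5 % 16 = 5)

int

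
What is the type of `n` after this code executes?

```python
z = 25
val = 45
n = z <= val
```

Comparison operators return bool

bool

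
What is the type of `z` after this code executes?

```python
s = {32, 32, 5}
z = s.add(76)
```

set.add() returns None (mutates in place)

NoneType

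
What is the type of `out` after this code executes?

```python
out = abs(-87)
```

abs() of int returns int

int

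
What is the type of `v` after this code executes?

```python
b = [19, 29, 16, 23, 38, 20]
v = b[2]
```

Indexing a list of ints returns int (b[2] = 16)

int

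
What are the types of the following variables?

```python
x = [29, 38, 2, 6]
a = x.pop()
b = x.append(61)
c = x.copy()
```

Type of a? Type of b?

list.pop() returns the element (int); list.append() returns None

int, NoneType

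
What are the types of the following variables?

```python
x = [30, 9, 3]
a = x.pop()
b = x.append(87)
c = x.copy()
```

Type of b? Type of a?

list.append() returns None; list.pop() returns the element (int)

NoneType, int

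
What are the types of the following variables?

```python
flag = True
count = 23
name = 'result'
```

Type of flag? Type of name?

flag is bool; name is str

bool, str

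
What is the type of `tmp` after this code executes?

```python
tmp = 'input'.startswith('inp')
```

str.startswith() returns bool

bool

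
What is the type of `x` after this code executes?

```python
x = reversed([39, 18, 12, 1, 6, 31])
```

reversed() on a list returns a list_reverseiterator

list_reverseiterator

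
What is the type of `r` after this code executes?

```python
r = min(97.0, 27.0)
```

min() of floats returns float

float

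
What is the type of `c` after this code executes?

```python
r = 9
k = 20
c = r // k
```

int // int returns int (9 // 20 = 0)

int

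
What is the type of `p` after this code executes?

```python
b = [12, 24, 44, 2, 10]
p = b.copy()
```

list.copy() returns list

list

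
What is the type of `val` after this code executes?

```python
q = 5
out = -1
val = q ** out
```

int ** negative int returns float

float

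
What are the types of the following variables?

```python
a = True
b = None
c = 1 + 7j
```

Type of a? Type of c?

a is bool; c is complex

bool, complex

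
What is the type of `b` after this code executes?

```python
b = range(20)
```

range() returns a range object

range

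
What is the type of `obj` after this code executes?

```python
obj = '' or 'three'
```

'or' returns first truthy value ('three', which is str)

str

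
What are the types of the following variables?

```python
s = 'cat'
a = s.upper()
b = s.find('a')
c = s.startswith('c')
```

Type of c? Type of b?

str.startswith() returns bool; str.find() returns int

bool, int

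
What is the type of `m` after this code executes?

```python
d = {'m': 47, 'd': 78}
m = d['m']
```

Accessing dict[str, int] with key 'm' returns int value 47

int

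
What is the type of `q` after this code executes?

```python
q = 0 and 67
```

'and' returns the first falsy value (0, which is int)

int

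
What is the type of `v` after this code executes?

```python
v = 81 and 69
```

'and' returns the last value when all truthy (69, which is int)

int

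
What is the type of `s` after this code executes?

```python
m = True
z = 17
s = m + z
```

bool + int returns int (True is 1, so 1 + 17 = 18)

int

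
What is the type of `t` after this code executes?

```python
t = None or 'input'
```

'or' with None returns the other value ('input', str)

str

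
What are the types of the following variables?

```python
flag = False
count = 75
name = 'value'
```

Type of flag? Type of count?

flag is bool; count is int

bool, int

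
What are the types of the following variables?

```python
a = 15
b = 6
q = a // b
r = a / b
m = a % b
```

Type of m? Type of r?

int % int returns int; int / int returns float

int, float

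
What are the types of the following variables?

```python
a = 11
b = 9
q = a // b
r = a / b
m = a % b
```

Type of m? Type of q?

int % int returns int; int // int returns int

int, int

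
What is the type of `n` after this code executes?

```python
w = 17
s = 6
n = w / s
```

int / int always returns float in Python 3 (17 / 6 = 2.83333)

float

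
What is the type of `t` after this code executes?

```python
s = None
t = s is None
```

'is' comparison returns bool

bool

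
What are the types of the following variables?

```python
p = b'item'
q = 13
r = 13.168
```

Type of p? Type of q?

p is bytes; q is int

bytes, int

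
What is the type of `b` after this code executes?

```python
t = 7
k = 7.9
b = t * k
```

int * float returns float (7 * 7.9 = 55.3)

float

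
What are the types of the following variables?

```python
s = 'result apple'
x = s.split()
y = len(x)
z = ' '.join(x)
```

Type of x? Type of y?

str.split() returns list; len() returns int

list, int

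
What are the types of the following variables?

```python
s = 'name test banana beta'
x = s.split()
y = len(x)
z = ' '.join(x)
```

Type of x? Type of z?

str.split() returns list; str.join() returns str

list, str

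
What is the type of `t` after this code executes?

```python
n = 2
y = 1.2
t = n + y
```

int + float returns float (2 + 1.2 = 3.2)

float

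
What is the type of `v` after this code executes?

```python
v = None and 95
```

'and' returns first falsy value (None)

NoneType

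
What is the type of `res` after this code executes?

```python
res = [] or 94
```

'or' returns first truthy value (94, which is int)

int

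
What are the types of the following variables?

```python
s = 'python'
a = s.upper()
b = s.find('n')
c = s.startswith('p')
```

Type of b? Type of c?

str.find() returns int; str.startswith() returns bool

int, bool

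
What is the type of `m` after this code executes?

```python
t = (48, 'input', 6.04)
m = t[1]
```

Index 1 of tuple is 'input' which is str

str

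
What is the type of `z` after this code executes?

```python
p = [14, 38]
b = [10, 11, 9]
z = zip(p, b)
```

zip() returns a zip iterator object

zip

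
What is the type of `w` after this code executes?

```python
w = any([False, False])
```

any() returns bool

bool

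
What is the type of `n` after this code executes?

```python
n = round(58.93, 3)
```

round() with ndigits arg returns float

float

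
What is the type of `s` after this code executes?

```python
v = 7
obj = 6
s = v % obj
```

int % int returns int (7 % 6 = 1)

int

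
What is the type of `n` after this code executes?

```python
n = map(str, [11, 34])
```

map() returns a map iterator object

map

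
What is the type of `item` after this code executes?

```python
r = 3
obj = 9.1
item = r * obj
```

int * float returns float (3 * 9.1 = 27.3)

float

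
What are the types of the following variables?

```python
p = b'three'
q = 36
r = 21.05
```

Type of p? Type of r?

p is bytes; r is float

bytes, float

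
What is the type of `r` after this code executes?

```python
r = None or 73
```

'or' with None returns the other value (73, int)

int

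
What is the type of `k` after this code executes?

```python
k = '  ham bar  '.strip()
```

str.strip() returns str

str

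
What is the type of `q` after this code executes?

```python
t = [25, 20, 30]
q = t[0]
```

Indexing a list of ints returns int (t[0] = 25)

int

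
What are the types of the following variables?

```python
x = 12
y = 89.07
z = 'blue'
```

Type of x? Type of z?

x is int; z is str

int, str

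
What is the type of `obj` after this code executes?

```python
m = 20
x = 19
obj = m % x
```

int % int returns int (20 % 19 = 1)

int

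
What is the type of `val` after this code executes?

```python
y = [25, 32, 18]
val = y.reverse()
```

list.reverse() returns None

NoneType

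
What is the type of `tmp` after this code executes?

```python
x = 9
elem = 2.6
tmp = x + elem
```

int + float returns float (9 + 2.6 = 11.6)

float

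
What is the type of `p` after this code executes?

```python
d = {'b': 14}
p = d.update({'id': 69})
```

dict.update() returns None

NoneType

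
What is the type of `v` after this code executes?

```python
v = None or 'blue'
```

'or' with None returns the other value ('blue', str)

str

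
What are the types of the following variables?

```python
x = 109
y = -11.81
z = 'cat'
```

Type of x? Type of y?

x is int; y is float

int, float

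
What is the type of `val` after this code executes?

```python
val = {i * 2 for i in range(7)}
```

A set comprehension {expr for x in iterable} produces a set

set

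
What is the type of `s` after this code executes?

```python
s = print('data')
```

print() returns None

NoneType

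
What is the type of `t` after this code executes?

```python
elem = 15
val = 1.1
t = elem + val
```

int + float returns float (15 + 1.1 = 16.1)

float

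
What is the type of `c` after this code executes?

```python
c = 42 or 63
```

'or' returns the first truthy value (42, which is int)

int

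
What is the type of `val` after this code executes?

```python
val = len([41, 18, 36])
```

len() always returns int

int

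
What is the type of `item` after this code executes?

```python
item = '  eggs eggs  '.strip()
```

str.strip() returns str

str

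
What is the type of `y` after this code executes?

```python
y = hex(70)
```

hex() returns str representation

str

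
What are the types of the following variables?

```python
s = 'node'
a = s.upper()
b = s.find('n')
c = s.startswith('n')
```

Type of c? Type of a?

str.startswith() returns bool; str.upper() returns str

bool, str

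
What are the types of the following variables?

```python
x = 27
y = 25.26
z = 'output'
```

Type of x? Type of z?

x is int; z is str

int, str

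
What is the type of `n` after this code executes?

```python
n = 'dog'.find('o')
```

str.find() returns int (index, or -1)

int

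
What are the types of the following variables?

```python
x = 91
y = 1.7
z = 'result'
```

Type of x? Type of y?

x is int; y is float

int, float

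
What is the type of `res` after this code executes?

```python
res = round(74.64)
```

round() with no ndigits arg returns int

int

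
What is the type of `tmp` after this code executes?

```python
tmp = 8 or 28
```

'or' returns the first truthy value (8, which is int)

int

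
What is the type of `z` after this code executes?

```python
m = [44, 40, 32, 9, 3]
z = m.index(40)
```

list.index() returns int

int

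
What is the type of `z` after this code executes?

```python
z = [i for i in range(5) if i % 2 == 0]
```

A list comprehension [...] produces a list

list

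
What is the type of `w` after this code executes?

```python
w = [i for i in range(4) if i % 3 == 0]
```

A list comprehension [...] produces a list

list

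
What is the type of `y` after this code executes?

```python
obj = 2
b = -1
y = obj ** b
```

int ** negative int returns float

float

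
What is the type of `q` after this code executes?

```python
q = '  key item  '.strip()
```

str.strip() returns str

str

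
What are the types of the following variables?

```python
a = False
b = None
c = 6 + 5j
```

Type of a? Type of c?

a is bool; c is complex

bool, complex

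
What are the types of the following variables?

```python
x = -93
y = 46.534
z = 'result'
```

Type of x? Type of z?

x is int; z is str

int, str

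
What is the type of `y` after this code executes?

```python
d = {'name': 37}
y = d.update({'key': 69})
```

dict.update() returns None

NoneType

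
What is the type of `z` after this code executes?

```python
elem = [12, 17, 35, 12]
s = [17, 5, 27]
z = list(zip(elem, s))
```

list(zip(...)) returns a list of tuples

list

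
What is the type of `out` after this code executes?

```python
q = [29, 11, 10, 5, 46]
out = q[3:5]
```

Slicing a list always returns a list

list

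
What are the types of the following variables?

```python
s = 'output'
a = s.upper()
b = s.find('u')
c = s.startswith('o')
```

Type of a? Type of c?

str.upper() returns str; str.startswith() returns bool

str, bool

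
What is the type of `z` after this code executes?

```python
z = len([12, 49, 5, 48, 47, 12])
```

len() always returns int

int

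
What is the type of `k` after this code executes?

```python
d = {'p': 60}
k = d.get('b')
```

dict.get() returns None when key 'b' is not found and no default given

NoneType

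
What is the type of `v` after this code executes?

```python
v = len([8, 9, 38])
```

len() always returns int

int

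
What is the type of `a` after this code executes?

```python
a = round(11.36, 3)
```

round() with ndigits arg returns float

float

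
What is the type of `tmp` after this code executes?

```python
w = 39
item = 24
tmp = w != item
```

Comparison operators return bool

bool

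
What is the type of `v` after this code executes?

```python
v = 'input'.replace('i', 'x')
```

str.replace() returns str

str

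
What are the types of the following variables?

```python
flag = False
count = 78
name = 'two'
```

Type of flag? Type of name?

flag is bool; name is str

bool, str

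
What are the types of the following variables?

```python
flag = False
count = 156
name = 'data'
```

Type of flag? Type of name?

flag is bool; name is str

bool, str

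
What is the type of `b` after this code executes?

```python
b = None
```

None has type NoneType

NoneType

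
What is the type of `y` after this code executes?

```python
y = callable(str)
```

callable() returns bool

bool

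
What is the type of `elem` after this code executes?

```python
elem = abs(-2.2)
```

abs() of float returns float

float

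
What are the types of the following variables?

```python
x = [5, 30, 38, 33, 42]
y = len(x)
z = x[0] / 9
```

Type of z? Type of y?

int / int returns float; len() returns int

float, int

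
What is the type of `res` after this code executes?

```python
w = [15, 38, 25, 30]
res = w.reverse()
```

list.reverse() returns None

NoneType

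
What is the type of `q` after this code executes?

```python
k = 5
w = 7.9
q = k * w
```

int * float returns float (5 * 7.9 = 39.5)

float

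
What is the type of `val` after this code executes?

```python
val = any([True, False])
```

any() returns bool

bool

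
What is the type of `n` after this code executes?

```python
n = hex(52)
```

hex() returns str representation

str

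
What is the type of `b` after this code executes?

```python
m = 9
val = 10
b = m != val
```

Comparison operators return bool

bool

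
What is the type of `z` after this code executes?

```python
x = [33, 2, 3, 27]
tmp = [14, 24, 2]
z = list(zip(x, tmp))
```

list(zip(...)) returns a list of tuples

list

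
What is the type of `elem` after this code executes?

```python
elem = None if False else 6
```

Ternary: condition is False, else branch (6) taken → int

int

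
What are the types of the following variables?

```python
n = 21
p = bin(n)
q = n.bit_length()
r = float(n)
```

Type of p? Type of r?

bin() returns str; float() returns float

str, float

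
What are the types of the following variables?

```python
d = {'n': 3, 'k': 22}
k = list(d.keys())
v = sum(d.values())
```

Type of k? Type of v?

list(...) returns list; sum of int values returns int

list, int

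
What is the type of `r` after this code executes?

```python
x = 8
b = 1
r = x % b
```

int % int returns int (8 % 1 = 0)

int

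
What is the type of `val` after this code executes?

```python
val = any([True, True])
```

any() returns bool

bool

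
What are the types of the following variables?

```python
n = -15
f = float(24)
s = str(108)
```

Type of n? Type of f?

n is int; f is float

int, float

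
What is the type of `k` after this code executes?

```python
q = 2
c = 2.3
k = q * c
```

int * float returns float (2 * 2.3 = 4.6)

float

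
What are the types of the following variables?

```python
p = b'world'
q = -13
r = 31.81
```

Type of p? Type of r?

p is bytes; r is float

bytes, float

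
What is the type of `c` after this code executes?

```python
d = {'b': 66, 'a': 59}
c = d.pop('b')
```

dict.pop() returns the value (int)

int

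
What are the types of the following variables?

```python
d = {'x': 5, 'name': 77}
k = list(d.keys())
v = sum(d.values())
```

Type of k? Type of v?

list(...) returns list; sum of int values returns int

list, int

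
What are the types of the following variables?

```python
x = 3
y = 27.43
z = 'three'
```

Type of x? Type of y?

x is int; y is float

int, float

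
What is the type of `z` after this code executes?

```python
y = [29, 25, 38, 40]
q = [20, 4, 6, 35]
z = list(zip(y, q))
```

list(zip(...)) returns a list of tuples

list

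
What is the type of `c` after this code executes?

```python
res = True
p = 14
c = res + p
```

bool + int returns int (True is 1, so 1 + 14 = 15)

int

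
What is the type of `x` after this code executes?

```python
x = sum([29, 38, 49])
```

sum() of ints returns int

int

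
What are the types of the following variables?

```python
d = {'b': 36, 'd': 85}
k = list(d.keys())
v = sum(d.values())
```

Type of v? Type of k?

sum of int values returns int; list(...) returns list

int, list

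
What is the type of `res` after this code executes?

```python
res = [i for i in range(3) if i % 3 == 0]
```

A list comprehension [...] produces a list

list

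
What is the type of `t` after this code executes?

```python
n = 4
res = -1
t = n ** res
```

int ** negative int returns float

float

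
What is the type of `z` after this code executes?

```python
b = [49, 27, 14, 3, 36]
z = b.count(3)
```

list.count() returns int

int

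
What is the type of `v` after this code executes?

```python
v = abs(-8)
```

abs() of int returns int

int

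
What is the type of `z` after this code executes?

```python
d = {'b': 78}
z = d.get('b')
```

dict.get() returns the value (int) when key is found

int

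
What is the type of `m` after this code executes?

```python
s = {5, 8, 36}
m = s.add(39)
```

set.add() returns None (mutates in place)

NoneType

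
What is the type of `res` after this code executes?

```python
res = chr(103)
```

chr() returns str (single character)

str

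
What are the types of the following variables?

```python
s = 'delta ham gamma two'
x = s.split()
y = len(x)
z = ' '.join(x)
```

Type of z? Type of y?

str.join() returns str; len() returns int

str, int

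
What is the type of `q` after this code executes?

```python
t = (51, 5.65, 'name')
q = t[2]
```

Index 2 of tuple is 'name' which is str

str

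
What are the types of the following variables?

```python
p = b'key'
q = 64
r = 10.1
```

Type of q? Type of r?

q is int; r is float

int, float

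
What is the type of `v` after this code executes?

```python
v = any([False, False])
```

any() returns bool

bool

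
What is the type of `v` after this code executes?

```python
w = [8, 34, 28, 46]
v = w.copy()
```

list.copy() returns list

list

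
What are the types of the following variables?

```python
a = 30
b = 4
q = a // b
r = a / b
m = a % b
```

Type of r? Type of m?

int / int returns float; int % int returns int

float, int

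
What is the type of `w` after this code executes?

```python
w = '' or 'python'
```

'or' returns first truthy value ('python', which is str)

str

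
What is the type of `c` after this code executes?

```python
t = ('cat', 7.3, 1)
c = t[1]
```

Index 1 of tuple is 7.3 which is float

float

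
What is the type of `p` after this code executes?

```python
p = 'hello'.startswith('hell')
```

str.startswith() returns bool

bool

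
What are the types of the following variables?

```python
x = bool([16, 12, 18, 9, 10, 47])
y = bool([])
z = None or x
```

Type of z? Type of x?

None or <bool> returns the bool; bool() returns bool

bool, bool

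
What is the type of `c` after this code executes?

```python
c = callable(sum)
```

callable() returns bool

bool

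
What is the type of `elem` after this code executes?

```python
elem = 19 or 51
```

'or' returns the first truthy value (19, which is int)

int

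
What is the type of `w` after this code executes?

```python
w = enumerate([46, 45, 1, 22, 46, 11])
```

enumerate() returns an enumerate iterator object

enumerate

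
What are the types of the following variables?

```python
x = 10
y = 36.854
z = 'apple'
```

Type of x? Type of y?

x is int; y is float

int, float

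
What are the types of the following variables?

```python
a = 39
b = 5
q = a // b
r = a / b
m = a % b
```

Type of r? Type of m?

int / int returns float; int % int returns int

float, int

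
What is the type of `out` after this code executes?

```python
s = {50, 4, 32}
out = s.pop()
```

Popping from a set of ints returns int

int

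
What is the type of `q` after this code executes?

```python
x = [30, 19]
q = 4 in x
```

'in' operator returns bool

bool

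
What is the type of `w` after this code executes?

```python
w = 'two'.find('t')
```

str.find() returns int (index, or -1)

int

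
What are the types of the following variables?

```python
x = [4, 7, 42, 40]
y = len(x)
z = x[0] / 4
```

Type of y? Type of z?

len() returns int; int / int returns float

int, float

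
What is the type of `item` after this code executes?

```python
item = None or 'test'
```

'or' with None returns the other value ('test', str)

str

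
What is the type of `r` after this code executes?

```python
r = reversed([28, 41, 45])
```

reversed() on a list returns a list_reverseiterator

list_reverseiterator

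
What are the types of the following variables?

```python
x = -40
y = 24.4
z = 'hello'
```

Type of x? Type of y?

x is int; y is float

int, float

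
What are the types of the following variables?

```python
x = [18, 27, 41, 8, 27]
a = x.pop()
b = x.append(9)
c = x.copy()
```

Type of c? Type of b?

list.copy() returns list; list.append() returns None

list, NoneType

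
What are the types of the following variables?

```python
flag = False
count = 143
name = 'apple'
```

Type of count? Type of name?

count is int; name is str

int, str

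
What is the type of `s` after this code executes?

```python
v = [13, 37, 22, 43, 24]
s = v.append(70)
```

list.append() returns None (mutates in place)

NoneType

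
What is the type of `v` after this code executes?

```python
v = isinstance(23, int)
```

isinstance() returns bool

bool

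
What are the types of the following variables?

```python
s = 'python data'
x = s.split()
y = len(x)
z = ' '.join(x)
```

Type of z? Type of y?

str.join() returns str; len() returns int

str, int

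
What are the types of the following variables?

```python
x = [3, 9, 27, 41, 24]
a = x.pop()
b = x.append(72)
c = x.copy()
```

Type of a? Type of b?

list.pop() returns the element (int); list.append() returns None

int, NoneType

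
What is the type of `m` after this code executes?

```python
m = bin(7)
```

bin() returns str representation

str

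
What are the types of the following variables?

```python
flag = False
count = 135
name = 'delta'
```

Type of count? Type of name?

count is int; name is str

int, str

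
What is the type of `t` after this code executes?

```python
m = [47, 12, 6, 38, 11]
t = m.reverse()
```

list.reverse() returns None

NoneType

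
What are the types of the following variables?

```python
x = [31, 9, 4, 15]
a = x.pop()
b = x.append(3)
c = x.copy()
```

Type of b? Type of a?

list.append() returns None; list.pop() returns the element (int)

NoneType, int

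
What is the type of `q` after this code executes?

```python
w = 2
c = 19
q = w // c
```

int // int returns int (2 // 19 = 0)

int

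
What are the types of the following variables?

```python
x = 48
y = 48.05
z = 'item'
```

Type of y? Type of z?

y is float; z is str

float, str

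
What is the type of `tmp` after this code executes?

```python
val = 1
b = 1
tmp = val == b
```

Equality comparison returns bool

bool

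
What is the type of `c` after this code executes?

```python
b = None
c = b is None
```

'is' comparison returns bool

bool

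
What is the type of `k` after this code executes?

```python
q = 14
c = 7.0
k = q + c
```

int + float returns float (14 + 7.0 = 21.0)

float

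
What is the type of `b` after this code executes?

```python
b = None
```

None has type NoneType

NoneType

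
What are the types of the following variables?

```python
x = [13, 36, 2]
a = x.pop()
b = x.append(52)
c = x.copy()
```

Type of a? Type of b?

list.pop() returns the element (int); list.append() returns None

int, NoneType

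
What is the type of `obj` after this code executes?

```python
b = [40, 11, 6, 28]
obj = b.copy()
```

list.copy() returns list

list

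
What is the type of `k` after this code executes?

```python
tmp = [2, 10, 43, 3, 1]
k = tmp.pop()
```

list.pop() returns the popped element (int here)

int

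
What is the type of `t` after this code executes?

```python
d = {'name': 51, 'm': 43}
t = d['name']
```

Accessing dict[str, int] with key 'name' returns int value 51

int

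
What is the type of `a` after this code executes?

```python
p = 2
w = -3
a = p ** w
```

int ** negative int returns float

float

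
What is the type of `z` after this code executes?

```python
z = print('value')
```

print() returns None

NoneType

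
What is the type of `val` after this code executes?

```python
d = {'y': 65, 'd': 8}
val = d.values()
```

.values() returns a dict_values view object

dict_values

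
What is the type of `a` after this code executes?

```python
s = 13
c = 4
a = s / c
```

int / int always returns float in Python 3 (13 / 4 = 3.25)

float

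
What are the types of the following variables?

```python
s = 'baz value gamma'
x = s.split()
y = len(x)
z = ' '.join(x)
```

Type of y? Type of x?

len() returns int; str.split() returns list

int, list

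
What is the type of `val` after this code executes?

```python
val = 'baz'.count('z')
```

str.count() returns int

int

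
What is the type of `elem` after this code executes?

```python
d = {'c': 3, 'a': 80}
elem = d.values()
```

.values() returns a dict_values view object

dict_values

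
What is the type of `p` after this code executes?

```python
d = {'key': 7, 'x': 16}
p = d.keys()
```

.keys() returns a dict_keys view object

dict_keys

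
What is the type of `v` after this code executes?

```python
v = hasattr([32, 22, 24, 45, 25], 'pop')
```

hasattr() returns bool

bool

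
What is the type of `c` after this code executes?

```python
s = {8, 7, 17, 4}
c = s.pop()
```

Popping from a set of ints returns int

int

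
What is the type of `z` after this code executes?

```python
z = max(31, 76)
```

max() of ints returns int

int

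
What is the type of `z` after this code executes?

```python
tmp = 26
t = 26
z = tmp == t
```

Equality comparison returns bool

bool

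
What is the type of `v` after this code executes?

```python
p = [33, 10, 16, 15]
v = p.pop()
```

list.pop() returns the popped element (int here)

int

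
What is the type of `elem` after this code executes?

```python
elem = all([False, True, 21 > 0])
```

all() returns bool

bool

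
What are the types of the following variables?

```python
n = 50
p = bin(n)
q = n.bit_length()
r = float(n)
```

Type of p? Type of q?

bin() returns str; int.bit_length() returns int

str, int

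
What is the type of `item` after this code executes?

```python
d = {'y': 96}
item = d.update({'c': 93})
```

dict.update() returns None

NoneType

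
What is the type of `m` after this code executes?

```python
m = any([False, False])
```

any() returns bool

bool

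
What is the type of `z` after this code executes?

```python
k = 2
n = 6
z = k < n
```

Comparison operators return bool

bool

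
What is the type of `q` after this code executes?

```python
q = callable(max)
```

callable() returns bool

bool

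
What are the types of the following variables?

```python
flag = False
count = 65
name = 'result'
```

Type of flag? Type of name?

flag is bool; name is str

bool, str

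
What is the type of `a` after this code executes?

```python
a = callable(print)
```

callable() returns bool

bool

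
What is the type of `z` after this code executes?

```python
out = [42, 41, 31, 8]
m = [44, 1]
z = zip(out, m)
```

zip() returns a zip iterator object

zip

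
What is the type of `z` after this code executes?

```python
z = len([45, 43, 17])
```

len() always returns int

int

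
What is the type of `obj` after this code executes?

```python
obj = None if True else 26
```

Ternary: condition is True, if branch (None) taken → NoneType

NoneType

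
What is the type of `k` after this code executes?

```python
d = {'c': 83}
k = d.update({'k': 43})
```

dict.update() returns None

NoneType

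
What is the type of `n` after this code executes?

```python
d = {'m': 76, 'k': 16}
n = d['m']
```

Accessing dict[str, int] with key 'm' returns int value 76

int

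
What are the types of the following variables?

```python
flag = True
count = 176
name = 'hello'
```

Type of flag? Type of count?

flag is bool; count is int

bool, int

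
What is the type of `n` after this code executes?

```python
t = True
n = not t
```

'not' always returns bool

bool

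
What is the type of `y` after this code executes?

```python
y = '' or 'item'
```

'or' returns first truthy value ('item', which is str)

str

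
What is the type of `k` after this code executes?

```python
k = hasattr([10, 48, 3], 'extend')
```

hasattr() returns bool

bool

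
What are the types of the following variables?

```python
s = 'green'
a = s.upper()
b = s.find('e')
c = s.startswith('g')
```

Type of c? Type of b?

str.startswith() returns bool; str.find() returns int

bool, int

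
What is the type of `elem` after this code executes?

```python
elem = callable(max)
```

callable() returns bool

bool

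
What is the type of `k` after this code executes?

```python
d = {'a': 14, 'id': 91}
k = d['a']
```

Accessing dict[str, int] with key 'a' returns int value 14

int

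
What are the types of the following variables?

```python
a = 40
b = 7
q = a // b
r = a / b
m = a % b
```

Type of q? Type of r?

int // int returns int; int / int returns float

int, float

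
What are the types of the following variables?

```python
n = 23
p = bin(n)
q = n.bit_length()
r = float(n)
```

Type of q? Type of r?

int.bit_length() returns int; float() returns float

int, float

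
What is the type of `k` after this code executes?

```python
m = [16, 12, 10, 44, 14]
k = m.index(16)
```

list.index() returns int

int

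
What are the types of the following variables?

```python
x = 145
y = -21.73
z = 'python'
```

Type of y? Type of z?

y is float; z is str

float, str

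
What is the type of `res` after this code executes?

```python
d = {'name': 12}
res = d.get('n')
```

dict.get() returns None when key 'n' is not found and no default given

NoneType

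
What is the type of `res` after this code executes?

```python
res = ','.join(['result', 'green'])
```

str.join() returns str

str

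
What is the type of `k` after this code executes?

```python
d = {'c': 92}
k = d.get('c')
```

dict.get() returns the value (int) when key is found

int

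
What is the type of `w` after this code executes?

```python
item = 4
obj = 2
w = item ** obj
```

int ** positive int returns int (4 ** 2 = 16)

int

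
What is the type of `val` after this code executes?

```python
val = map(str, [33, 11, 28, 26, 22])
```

map() returns a map iterator object

map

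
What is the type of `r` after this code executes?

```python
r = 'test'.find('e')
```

str.find() returns int (index, or -1)

int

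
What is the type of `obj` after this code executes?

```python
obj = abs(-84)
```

abs() of int returns int

int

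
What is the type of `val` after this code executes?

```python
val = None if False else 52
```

Ternary: condition is False, else branch (52) taken → int

int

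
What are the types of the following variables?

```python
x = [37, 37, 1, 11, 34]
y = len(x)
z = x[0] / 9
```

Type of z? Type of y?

int / int returns float; len() returns int

float, int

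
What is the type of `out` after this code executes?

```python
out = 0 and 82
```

'and' returns the first falsy value (0, which is int)

int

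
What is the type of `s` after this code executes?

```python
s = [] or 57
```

'or' returns first truthy value (57, which is int)

int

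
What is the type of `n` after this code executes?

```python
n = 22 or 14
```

'or' returns the first truthy value (22, which is int)

int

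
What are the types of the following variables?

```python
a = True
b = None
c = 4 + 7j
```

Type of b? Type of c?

b is NoneType; c is complex

NoneType, complex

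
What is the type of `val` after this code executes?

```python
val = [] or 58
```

'or' returns first truthy value (58, which is int)

int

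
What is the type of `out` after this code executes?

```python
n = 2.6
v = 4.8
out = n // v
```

float // float returns float (floor division preserves float type)

float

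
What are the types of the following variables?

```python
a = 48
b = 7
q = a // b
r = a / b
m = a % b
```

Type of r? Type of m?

int / int returns float; int % int returns int

float, int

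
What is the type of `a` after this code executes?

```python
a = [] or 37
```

'or' returns first truthy value (37, which is int)

int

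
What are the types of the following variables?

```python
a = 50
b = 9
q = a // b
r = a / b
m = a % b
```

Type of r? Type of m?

int / int returns float; int % int returns int

float, int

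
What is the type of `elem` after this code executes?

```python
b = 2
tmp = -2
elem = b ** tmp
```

int ** negative int returns float

float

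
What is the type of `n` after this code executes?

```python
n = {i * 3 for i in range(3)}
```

A set comprehension {expr for x in iterable} produces a set

set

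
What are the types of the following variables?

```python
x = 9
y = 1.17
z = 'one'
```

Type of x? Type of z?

x is int; z is str

int, str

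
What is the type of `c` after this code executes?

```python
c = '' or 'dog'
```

'or' returns first truthy value ('dog', which is str)

str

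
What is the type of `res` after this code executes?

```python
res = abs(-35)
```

abs() of int returns int

int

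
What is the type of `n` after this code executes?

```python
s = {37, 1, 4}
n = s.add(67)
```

set.add() returns None (mutates in place)

NoneType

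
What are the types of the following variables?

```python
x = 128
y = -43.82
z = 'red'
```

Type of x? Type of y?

x is int; y is float

int, float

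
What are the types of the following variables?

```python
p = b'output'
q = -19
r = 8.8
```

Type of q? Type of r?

q is int; r is float

int, float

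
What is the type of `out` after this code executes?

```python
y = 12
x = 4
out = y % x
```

int % int returns int (12 % 4 = 0)

int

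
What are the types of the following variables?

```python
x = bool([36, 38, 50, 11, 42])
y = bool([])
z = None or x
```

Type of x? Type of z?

bool() returns bool; None or <bool> returns the bool

bool, bool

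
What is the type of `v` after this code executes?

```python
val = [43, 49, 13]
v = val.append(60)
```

list.append() returns None (mutates in place)

NoneType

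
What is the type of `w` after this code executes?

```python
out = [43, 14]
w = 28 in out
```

'in' operator returns bool

bool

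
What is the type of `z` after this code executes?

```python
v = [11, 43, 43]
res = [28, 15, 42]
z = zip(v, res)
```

zip() returns a zip iterator object

zip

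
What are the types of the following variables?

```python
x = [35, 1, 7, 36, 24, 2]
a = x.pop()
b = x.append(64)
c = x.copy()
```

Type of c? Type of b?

list.copy() returns list; list.append() returns None

list, NoneType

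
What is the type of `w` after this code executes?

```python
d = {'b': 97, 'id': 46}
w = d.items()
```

dict.items() returns a dict_items view

dict_items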